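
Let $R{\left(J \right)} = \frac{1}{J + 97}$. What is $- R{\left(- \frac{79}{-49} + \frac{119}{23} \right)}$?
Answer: $- \frac{1127}{116967} \approx -0.0096352$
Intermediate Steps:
$R{\left(J \right)} = \frac{1}{97 + J}$
$- R{\left(- \frac{79}{-49} + \frac{119}{23} \right)} = - \frac{1}{97 + \left(- \frac{79}{-49} + \frac{119}{23}\right)} = - \frac{1}{97 + \left(\left(-79\right) \left(- \frac{1}{49}\right) + 119 \cdot \frac{1}{23}\right)} = - \frac{1}{97 + \left(\frac{79}{49} + \frac{119}{23}\right)} = - \frac{1}{97 + \frac{7648}{1127}} = - \frac{1}{\frac{116967}{1127}} = \left(-1\right) \frac{1127}{116967} = - \frac{1127}{116967}$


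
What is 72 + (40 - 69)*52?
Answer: -1436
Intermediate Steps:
72 + (40 - 69)*52 = 72 - 29*52 = 72 - 1508 = -1436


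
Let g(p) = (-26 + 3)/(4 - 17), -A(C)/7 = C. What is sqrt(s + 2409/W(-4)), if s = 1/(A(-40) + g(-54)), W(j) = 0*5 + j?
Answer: I*sqrt(3591414805)/2442 ≈ 24.541*I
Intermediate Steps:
A(C) = -7*C
W(j) = j (W(j) = 0 + j = j)
g(p) = 23/13 (g(p) = -23/(-13) = -23*(-1/13) = 23/13)
s = 13/3663 (s = 1/(-7*(-40) + 23/13) = 1/(280 + 23/13) = 1/(3663/13) = 13/3663 ≈ 0.0035490)
sqrt(s + 2409/W(-4)) = sqrt(13/3663 + 2409/(-4)) = sqrt(13/3663 + 2409*(-1/4)) = sqrt(13/3663 - 2409/4) = sqrt(-8824115/14652) = I*sqrt(3591414805)/2442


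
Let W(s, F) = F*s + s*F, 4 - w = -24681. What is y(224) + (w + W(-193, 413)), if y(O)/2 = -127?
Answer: -134987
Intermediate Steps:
w = 24685 (w = 4 - 1*(-24681) = 4 + 24681 = 24685)
y(O) = -254 (y(O) = 2*(-127) = -254)
W(s, F) = 2*F*s (W(s, F) = F*s + F*s = 2*F*s)
y(224) + (w + W(-193, 413)) = -254 + (24685 + 2*413*(-193)) = -254 + (24685 - 159418) = -254 - 134733 = -134987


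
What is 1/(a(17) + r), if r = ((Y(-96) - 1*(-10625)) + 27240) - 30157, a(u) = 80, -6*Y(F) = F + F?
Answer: 1/7820 ≈ 0.00012788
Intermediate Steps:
Y(F) = -F/3 (Y(F) = -(F + F)/6 = -F/3)
r = 7740 (r = ((-1/3*(-96) - 1*(-10625)) + 27240) - 30157 = ((32 + 10625) + 27240) - 30157 = (10657 + 27240) - 30157 = 37897 - 30157 = 7740)
1/(a(17) + r) = 1/(80 + 7740) = 1/7820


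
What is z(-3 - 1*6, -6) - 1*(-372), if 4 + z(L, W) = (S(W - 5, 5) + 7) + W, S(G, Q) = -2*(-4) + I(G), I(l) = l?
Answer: 366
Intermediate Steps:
S(G, Q) = 8 + G (S(G, Q) = -2*(-4) + G = 8 + G)
z(L, W) = 6 + 2*W (z(L, W) = -4 + (((8 + (W - 5)) + 7) + W) = -4 + (((8 + (-5 + W)) + 7) + W) = -4 + (((3 + W) + 7) + W) = -4 + ((10 + W) + W) = -4 + (10 + 2*W) = 6 + 2*W)
z(-3 - 1*6, -6) - 1*(-372) = (6 + 2*(-6)) - 1*(-372) = (6 - 12) + 372 = -6 + 372 = 366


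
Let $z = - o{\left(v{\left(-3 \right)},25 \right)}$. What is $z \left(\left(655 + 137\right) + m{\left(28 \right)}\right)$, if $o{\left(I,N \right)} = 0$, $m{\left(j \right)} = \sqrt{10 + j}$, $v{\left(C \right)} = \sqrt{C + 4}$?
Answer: $0$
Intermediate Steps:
$v{\left(C \right)} = \sqrt{4 + C}$
$z = 0$ ($z = \left(-1\right) 0 = 0$)
$z \left(\left(655 + 137\right) + m{\left(28 \right)}\right) = 0 \left(\left(655 + 137\right) + \sqrt{10 + 28}\right) = 0 \left(792 + \sqrt{38}\right) = 0$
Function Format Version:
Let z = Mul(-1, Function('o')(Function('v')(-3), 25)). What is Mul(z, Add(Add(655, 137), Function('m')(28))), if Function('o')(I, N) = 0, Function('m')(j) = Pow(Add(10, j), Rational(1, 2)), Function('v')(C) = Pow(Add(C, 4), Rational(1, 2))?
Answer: 0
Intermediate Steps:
Function('v')(C) = Pow(Add(4, C), Rational(1, 2))
z = 0 (z = Mul(-1, 0) = 0)
Mul(z, Add(Add(655, 137), Function('m')(28))) = Mul(0, Add(Add(655, 137), Pow(Add(10, 28), Rational(1, 2)))) = Mul(0, Add(792, Pow(38, Rational(1, 2)))) = 0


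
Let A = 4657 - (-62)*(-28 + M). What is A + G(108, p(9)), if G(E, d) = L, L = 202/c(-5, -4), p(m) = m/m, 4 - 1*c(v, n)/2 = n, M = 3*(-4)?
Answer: 17517/8 ≈ 2189.6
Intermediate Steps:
M = -12
c(v, n) = 8 - 2*n
p(m) = 1
L = 101/8 (L = 202/(8 - 2*(-4)) = 202/(8 + 8) = 202/16 = 202*(1/16) = 101/8 ≈ 12.625)
G(E, d) = 101/8
A = 2177 (A = 4657 - (-62)*(-28 - 12) = 4657 - (-62)*(-40) = 4657 - 1*2480 = 4657 - 2480 = 2177)
A + G(108, p(9)) = 2177 + 101/8 = 17517/8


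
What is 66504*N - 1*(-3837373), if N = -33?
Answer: 1642741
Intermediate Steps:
66504*N - 1*(-3837373) = 66504*(-33) - 1*(-3837373) = -2194632 + 3837373 = 1642741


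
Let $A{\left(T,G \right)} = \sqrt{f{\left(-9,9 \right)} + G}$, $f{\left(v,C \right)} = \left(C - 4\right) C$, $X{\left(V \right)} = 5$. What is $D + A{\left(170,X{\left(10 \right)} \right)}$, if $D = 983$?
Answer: $983 + 5 \sqrt{2} \approx 990.07$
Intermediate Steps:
$f{\left(v,C \right)} = C \left(-4 + C\right)$ ($f{\left(v,C \right)} = \left(-4 + C\right) C = C \left(-4 + C\right)$)
$A{\left(T,G \right)} = \sqrt{45 + G}$ ($A{\left(T,G \right)} = \sqrt{9 \left(-4 + 9\right) + G} = \sqrt{9 \cdot 5 + G} = \sqrt{45 + G}$)
$D + A{\left(170,X{\left(10 \right)} \right)} = 983 + \sqrt{45 + 5} = 983 + \sqrt{50} = 983 + 5 \sqrt{2}$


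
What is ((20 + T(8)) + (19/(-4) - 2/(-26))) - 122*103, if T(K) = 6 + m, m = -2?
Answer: -652427/52 ≈ -12547.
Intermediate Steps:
T(K) = 4 (T(K) = 6 - 2 = 4)
((20 + T(8)) + (19/(-4) - 2/(-26))) - 122*103 = ((20 + 4) + (19/(-4) - 2/(-26))) - 122*103 = (24 + (19*(-¼) - 2*(-1/26))) - 12566 = (24 + (-19/4 + 1/13)) - 12566 = (24 - 243/52) - 12566 = 1005/52 - 12566 = -652427/52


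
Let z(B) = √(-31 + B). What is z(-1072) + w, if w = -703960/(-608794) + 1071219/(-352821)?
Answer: -67296638121/35799217979 + I*√1103 ≈ -1.8798 + 33.211*I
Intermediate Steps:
w = -67296638121/35799217979 (w = -703960*(-1/608794) + 1071219*(-1/352821) = 351980/304397 - 357073/117607 = -67296638121/35799217979 ≈ -1.8798)
z(-1072) + w = √(-31 - 1072) - 67296638121/35799217979 = √(-1103) - 67296638121/35799217979 = I*√1103 - 67296638121/35799217979 = -67296638121/35799217979 + I*√1103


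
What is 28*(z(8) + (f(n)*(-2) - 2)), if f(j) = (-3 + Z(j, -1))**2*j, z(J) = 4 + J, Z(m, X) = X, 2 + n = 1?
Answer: 1176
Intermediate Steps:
n = -1 (n = -2 + 1 = -1)
f(j) = 16*j (f(j) = (-3 - 1)**2*j = (-4)**2*j = 16*j)
28*(z(8) + (f(n)*(-2) - 2)) = 28*((4 + 8) + ((16*(-1))*(-2) - 2)) = 28*(12 + (-16*(-2) - 2)) = 28*(12 + (32 - 2)) = 28*(12 + 30) = 28*42 = 1176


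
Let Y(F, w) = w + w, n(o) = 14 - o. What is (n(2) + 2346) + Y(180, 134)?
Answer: 2626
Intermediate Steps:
Y(F, w) = 2*w
(n(2) + 2346) + Y(180, 134) = ((14 - 1*2) + 2346) + 2*134 = ((14 - 2) + 2346) + 268 = (12 + 2346) + 268 = 2358 + 268 = 2626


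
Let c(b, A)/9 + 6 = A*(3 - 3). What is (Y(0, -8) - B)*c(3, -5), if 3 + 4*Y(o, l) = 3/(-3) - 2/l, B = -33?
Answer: -13851/8 ≈ -1731.4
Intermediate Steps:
Y(o, l) = -1 - 1/(2*l) (Y(o, l) = -¾ + (3/(-3) - 2/l)/4 = -¾ + (3*(-⅓) - 2/l)/4 = -¾ + (-1 - 2/l)/4 = -¾ + (-¼ - 1/(2*l)) = -1 - 1/(2*l))
c(b, A) = -54 (c(b, A) = -54 + 9*(A*(3 - 3)) = -54 + 9*(A*0) = -54 + 9*0 = -54 + 0 = -54)
(Y(0, -8) - B)*c(3, -5) = ((-½ - 1*(-8))/(-8) - 1*(-33))*(-54) = (-(-½ + 8)/8 + 33)*(-54) = (-⅛*15/2 + 33)*(-54) = (-15/16 + 33)*(-54) = (513/16)*(-54) = -13851/8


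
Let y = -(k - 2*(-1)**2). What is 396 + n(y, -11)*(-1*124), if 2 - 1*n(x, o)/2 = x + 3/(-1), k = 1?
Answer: -596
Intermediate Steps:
y = 1 (y = -(1 - 2*(-1)**2) = -(1 - 2*1) = -(1 - 2) = -1*(-1) = 1)
n(x, o) = 10 - 2*x (n(x, o) = 4 - 2*(x + 3/(-1)) = 4 - 2*(x + 3*(-1)) = 4 - 2*(x - 3) = 4 - 2*(-3 + x) = 4 + (6 - 2*x) = 10 - 2*x)
396 + n(y, -11)*(-1*124) = 396 + (10 - 2*1)*(-1*124) = 396 + (10 - 2)*(-124) = 396 + 8*(-124) = 396 - 992 = -596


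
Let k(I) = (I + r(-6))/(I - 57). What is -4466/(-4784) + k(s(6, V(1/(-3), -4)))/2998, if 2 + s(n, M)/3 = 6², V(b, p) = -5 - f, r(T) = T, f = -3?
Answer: 50247277/53784120 ≈ 0.93424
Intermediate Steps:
V(b, p) = -2 (V(b, p) = -5 - 1*(-3) = -5 + 3 = -2)
s(n, M) = 102 (s(n, M) = -6 + 3*6² = -6 + 3*36 = -6 + 108 = 102)
k(I) = (-6 + I)/(-57 + I) (k(I) = (I - 6)/(I - 57) = (-6 + I)/(-57 + I))
-4466/(-4784) + k(s(6, V(1/(-3), -4)))/2998 = -4466/(-4784) + ((-6 + 102)/(-57 + 102))/2998 = -4466*(-1/4784) + (96/45)*(1/2998) = 2233/2392 + ((1/45)*96)*(1/2998) = 2233/2392 + (32/15)*(1/2998) = 2233/2392 + 16/22485 = 50247277/53784120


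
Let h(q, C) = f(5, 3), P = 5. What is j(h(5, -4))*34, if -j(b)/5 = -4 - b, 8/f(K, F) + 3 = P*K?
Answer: 8160/11 ≈ 741.82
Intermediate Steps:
f(K, F) = 8/(-3 + 5*K)
h(q, C) = 4/11 (h(q, C) = 8/(-3 + 5*5) = 8/(-3 + 25) = 8/22 = 8*(1/22) = 4/11)
j(b) = 20 + 5*b (j(b) = -5*(-4 - b) = 20 + 5*b)
j(h(5, -4))*34 = (20 + 5*(4/11))*34 = (20 + 20/11)*34 = (240/11)*34 = 8160/11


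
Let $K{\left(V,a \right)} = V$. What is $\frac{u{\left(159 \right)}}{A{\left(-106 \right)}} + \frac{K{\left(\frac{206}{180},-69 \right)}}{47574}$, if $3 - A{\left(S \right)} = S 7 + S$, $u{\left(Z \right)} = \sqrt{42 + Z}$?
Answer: $\frac{103}{4281660} + \frac{\sqrt{201}}{851} \approx 0.016684$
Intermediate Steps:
$A{\left(S \right)} = 3 - 8 S$ ($A{\left(S \right)} = 3 - \left(S 7 + S\right) = 3 - \left(7 S + S\right) = 3 - 8 S$)
$\frac{u{\left(159 \right)}}{A{\left(-106 \right)}} + \frac{K{\left(\frac{206}{180},-69 \right)}}{47574} = \frac{\sqrt{42 + 159}}{3 - -848} + \frac{206 \cdot \frac{1}{180}}{47574} = \frac{\sqrt{201}}{3 + 848} + 206 \cdot \frac{1}{180} \cdot \frac{1}{47574} = \frac{\sqrt{201}}{851} + \frac{103}{90} \cdot \frac{1}{47574} = \sqrt{201} \cdot \frac{1}{851} + \frac{103}{4281660} = \frac{\sqrt{201}}{851} + \frac{103}{4281660} = \frac{103}{4281660} + \frac{\sqrt{201}}{851}$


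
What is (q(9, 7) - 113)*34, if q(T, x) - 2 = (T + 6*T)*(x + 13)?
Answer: 39066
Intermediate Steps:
q(T, x) = 2 + 7*T*(13 + x) (q(T, x) = 2 + (T + 6*T)*(x + 13) = 2 + (7*T)*(13 + x) = 2 + 7*T*(13 + x))
(q(9, 7) - 113)*34 = ((2 + 91*9 + 7*9*7) - 113)*34 = ((2 + 819 + 441) - 113)*34 = (1262 - 113)*34 = 1149*34 = 39066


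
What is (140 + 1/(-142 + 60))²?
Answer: 131767441/6724 ≈ 19597.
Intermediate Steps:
(140 + 1/(-142 + 60))² = (140 + 1/(-82))² = (140 - 1/82)² = (11479/82)² = 131767441/6724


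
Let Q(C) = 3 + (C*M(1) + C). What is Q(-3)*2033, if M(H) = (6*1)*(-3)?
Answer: 109782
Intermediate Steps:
M(H) = -18 (M(H) = 6*(-3) = -18)
Q(C) = 3 - 17*C (Q(C) = 3 + (C*(-18) + C) = 3 + (-18*C + C) = 3 - 17*C)
Q(-3)*2033 = (3 - 17*(-3))*2033 = (3 + 51)*2033 = 54*2033 = 109782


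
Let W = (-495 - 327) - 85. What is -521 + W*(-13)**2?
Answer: -153804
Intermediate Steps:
W = -907 (W = -822 - 85 = -907)
-521 + W*(-13)**2 = -521 - 907*(-13)**2 = -521 - 907*169 = -521 - 153283 = -153804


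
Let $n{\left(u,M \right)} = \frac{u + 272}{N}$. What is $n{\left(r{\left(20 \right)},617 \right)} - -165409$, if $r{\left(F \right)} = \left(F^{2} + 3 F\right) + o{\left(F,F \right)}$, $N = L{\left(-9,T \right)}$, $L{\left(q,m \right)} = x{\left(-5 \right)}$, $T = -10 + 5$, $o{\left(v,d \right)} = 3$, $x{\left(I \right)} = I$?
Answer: $165262$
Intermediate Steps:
$T = -5$
$L{\left(q,m \right)} = -5$
$N = -5$
$r{\left(F \right)} = 3 + F^{2} + 3 F$ ($r{\left(F \right)} = \left(F^{2} + 3 F\right) + 3 = 3 + F^{2} + 3 F$)
$n{\left(u,M \right)} = - \frac{272}{5} - \frac{u}{5}$ ($n{\left(u,M \right)} = \frac{u + 272}{-5} = \left(272 + u\right) \left(- \frac{1}{5}\right) = - \frac{272}{5} - \frac{u}{5}$)
$n{\left(r{\left(20 \right)},617 \right)} - -165409 = \left(- \frac{272}{5} - \frac{3 + 20^{2} + 3 \cdot 20}{5}\right) - -165409 = \left(- \frac{272}{5} - \frac{3 + 400 + 60}{5}\right) + 165409 = \left(- \frac{272}{5} - \frac{463}{5}\right) + 165409 = -147 + 165409 = 165262$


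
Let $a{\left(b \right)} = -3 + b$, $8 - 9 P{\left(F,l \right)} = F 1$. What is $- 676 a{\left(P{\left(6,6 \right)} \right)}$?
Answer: $\frac{16900}{9} \approx 1877.8$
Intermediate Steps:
$P{\left(F,l \right)} = \frac{8}{9} - \frac{F}{9}$ ($P{\left(F,l \right)} = \frac{8}{9} - \frac{F 1}{9} = \frac{8}{9} - \frac{F}{9}$)
$- 676 a{\left(P{\left(6,6 \right)} \right)} = - 676 \left(-3 + \left(\frac{8}{9} - \frac{2}{3}\right)\right) = - 676 \left(-3 + \frac{2}{9}\right) = \left(-676\right) \left(- \frac{25}{9}\right) = \frac{16900}{9}$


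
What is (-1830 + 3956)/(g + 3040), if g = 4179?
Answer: 2126/7219 ≈ 0.29450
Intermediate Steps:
(-1830 + 3956)/(g + 3040) = (-1830 + 3956)/(4179 + 3040) = 2126/7219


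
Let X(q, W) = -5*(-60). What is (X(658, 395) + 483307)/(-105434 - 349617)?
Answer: -483607/455051 ≈ -1.0628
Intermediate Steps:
X(q, W) = 300
(X(658, 395) + 483307)/(-105434 - 349617) = (300 + 483307)/(-105434 - 349617) = 483607/(-455051) = 483607*(-1/455051) = -483607/455051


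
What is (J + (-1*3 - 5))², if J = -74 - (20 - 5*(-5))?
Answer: 16129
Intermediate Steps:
J = -119 (J = -74 - (20 - 1*(-25)) = -74 - (20 + 25) = -74 - 1*45 = -74 - 45 = -119)
(J + (-1*3 - 5))² = (-119 + (-1*3 - 5))² = (-119 + (-3 - 5))² = (-119 - 8)² = (-127)² = 16129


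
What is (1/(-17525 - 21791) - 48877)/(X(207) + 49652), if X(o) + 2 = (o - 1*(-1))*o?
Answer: -1921648133/3644829096 ≈ -0.52723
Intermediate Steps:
X(o) = -2 + o*(1 + o) (X(o) = -2 + (o - 1*(-1))*o = -2 + (o + 1)*o = -2 + (1 + o)*o = -2 + o*(1 + o))
(1/(-17525 - 21791) - 48877)/(X(207) + 49652) = (1/(-17525 - 21791) - 48877)/((-2 + 207 + 207**2) + 49652) = (1/(-39316) - 48877)/((-2 + 207 + 42849) + 49652) = (-1/39316 - 48877)/(43054 + 49652) = -1921648133/39316/92706 = -1921648133/39316*1/92706 = -1921648133/3644829096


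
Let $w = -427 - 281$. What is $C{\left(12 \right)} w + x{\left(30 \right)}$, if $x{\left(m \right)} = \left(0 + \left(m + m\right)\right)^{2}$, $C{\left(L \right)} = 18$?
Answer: $-9144$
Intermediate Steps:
$w = -708$ ($w = -427 - 281 = -708$)
$x{\left(m \right)} = 4 m^{2}$ ($x{\left(m \right)} = \left(0 + 2 m\right)^{2} = \left(2 m\right)^{2} = 4 m^{2}$)
$C{\left(12 \right)} w + x{\left(30 \right)} = 18 \left(-708\right) + 4 \cdot 30^{2} = -12744 + 4 \cdot 900 = -12744 + 3600 = -9144$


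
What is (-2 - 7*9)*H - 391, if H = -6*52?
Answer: 19889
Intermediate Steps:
H = -312
(-2 - 7*9)*H - 391 = (-2 - 7*9)*(-312) - 391 = (-2 - 63)*(-312) - 391 = -65*(-312) - 391 = 20280 - 391 = 19889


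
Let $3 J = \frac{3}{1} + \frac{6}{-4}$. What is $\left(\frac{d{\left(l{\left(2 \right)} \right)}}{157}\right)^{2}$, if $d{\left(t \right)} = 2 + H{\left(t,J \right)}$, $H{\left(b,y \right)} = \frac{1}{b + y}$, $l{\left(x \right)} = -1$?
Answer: $0$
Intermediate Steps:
$J = \frac{1}{2}$ ($J = \frac{\frac{3}{1} + \frac{6}{-4}}{3} = \frac{3 \cdot 1 + 6 \left(- \frac{1}{4}\right)}{3} = \frac{3 - \frac{3}{2}}{3} = \frac{1}{3} \cdot \frac{3}{2} = \frac{1}{2} \approx 0.5$)
$d{\left(t \right)} = 2 + \frac{1}{\frac{1}{2} + t}$ ($d{\left(t \right)} = 2 + \frac{1}{t + \frac{1}{2}} = 2 + \frac{1}{\frac{1}{2} + t}$)
$\left(\frac{d{\left(l{\left(2 \right)} \right)}}{157}\right)^{2} = \left(\frac{4 \frac{1}{1 + 2 \left(-1\right)} \left(1 - 1\right)}{157}\right)^{2} = \left(4 \frac{1}{1 - 2} \cdot 0 \cdot \frac{1}{157}\right)^{2} = \left(4 \frac{1}{-1} \cdot 0 \cdot \frac{1}{157}\right)^{2} = \left(4 \left(-1\right) 0 \cdot \frac{1}{157}\right)^{2} = \left(0 \cdot \frac{1}{157}\right)^{2} = 0^{2} = 0$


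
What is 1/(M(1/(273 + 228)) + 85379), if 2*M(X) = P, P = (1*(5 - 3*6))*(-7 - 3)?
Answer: 1/85444 ≈ 1.1704e-5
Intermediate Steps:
P = 130 (P = (1*(5 - 18))*(-10) = (1*(-13))*(-10) = -13*(-10) = 130)
M(X) = 65 (M(X) = (1/2)*130 = 65)
1/(M(1/(273 + 228)) + 85379) = 1/(65 + 85379) = 1/85444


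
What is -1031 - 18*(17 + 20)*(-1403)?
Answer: 933367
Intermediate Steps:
-1031 - 18*(17 + 20)*(-1403) = -1031 - 18*37*(-1403) = -1031 - 666*(-1403) = -1031 + 934398 = 933367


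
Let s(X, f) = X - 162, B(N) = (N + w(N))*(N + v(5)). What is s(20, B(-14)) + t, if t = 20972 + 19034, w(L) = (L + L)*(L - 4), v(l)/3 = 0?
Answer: 39864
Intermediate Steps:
v(l) = 0 (v(l) = 3*0 = 0)
w(L) = 2*L*(-4 + L) (w(L) = (2*L)*(-4 + L) = 2*L*(-4 + L))
B(N) = N*(N + 2*N*(-4 + N)) (B(N) = (N + 2*N*(-4 + N))*(N + 0) = (N + 2*N*(-4 + N))*N = N*(N + 2*N*(-4 + N)))
s(X, f) = -162 + X
t = 40006
s(20, B(-14)) + t = (-162 + 20) + 40006 = -142 + 40006 = 39864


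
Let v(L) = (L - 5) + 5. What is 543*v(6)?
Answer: 3258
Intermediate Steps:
v(L) = L (v(L) = (-5 + L) + 5 = L)
543*v(6) = 543*6 = 3258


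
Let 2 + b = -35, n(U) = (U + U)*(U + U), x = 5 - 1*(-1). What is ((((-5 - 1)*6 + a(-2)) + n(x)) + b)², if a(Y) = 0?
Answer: 5041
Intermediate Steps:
x = 6 (x = 5 + 1 = 6)
n(U) = 4*U² (n(U) = (2*U)*(2*U) = 4*U²)
b = -37 (b = -2 - 35 = -37)
((((-5 - 1)*6 + a(-2)) + n(x)) + b)² = ((((-5 - 1)*6 + 0) + 4*6²) - 37)² = (((-6*6 + 0) + 4*36) - 37)² = (((-36 + 0) + 144) - 37)² = ((-36 + 144) - 37)² = (108 - 37)² = 71² = 5041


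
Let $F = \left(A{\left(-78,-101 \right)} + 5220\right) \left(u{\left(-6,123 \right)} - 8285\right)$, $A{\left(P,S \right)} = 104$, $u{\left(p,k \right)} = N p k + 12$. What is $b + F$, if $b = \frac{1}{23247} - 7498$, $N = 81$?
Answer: $- \frac{8422644328433}{23247} \approx -3.6231 \cdot 10^{8}$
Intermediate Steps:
$u{\left(p,k \right)} = 12 + 81 k p$ ($u{\left(p,k \right)} = 81 p k + 12 = 81 k p + 12 = 12 + 81 k p$)
$F = -362303524$ ($F = \left(104 + 5220\right) \left(\left(12 + 81 \cdot 123 \left(-6\right)\right) - 8285\right) = 5324 \left(\left(12 - 59778\right) - 8285\right) = 5324 \left(-59766 - 8285\right) = 5324 \left(-68051\right) = -362303524$)
$b = - \frac{174306005}{23247}$ ($b = \frac{1}{23247} - 7498 = - \frac{174306005}{23247} \approx -7498.0$)
$b + F = - \frac{174306005}{23247} - 362303524 = - \frac{8422644328433}{23247}$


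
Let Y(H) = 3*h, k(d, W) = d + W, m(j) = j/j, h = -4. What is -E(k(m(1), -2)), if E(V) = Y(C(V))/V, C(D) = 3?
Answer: -12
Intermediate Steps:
m(j) = 1
k(d, W) = W + d
Y(H) = -12 (Y(H) = 3*(-4) = -12)
E(V) = -12/V
-E(k(m(1), -2)) = -(-12)/(-2 + 1) = -(-12)/(-1) = -(-12)*(-1) = -1*12 = -12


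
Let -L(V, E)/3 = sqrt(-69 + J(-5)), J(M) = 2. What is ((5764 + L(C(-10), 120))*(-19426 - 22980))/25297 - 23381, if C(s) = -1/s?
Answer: -835897341/25297 + 127218*I*sqrt(67)/25297 ≈ -33043.0 + 41.164*I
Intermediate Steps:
L(V, E) = -3*I*sqrt(67) (L(V, E) = -3*sqrt(-69 + 2) = -3*I*sqrt(67))
((5764 + L(C(-10), 120))*(-19426 - 22980))/25297 - 23381 = ((5764 - 3*I*sqrt(67))*(-19426 - 22980))/25297 - 23381 = ((5764 - 3*I*sqrt(67))*(-42406))*(1/25297) - 23381 = (-244428184 + 127218*I*sqrt(67))*(1/25297) - 23381 = (-244428184/25297 + 127218*I*sqrt(67)/25297) - 23381 = -835897341/25297 + 127218*I*sqrt(67)/25297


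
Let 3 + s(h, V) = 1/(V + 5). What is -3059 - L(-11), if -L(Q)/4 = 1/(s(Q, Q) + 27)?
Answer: -437413/143 ≈ -3058.8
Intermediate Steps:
s(h, V) = -3 + 1/(5 + V) (s(h, V) = -3 + 1/(V + 5) = -3 + 1/(5 + V))
L(Q) = -4/(27 + (-14 - 3*Q)/(5 + Q)) (L(Q) = -4/((-14 - 3*Q)/(5 + Q) + 27) = -4/(27 + (-14 - 3*Q)/(5 + Q)))
-3059 - L(-11) = -3059 - 4*(-5 - 1*(-11))/(121 + 24*(-11)) = -3059 - 4*(-5 + 11)/(121 - 264) = -3059 - 4*6/(-143) = -3059 - 4*(-1)*6/143 = -3059 - 1*(-24/143) = -3059 + 24/143 = -437413/143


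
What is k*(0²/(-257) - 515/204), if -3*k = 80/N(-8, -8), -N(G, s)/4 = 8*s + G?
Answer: 2575/11016 ≈ 0.23375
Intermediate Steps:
N(G, s) = -32*s - 4*G (N(G, s) = -4*(8*s + G) = -4*(G + 8*s) = -32*s - 4*G)
k = -5/54 (k = -80/(3*(-32*(-8) - 4*(-8))) = -80/(3*(256 + 32)) = -80/(3*288) = -⅓*5/18 = -5/54 ≈ -0.092593)
k*(0²/(-257) - 515/204) = -5*(0²/(-257) - 515/204)/54 = -5*(0*(-1/257) - 515*1/204)/54 = -5*(0 - 515/204)/54 = -5/54*(-515/204) = 2575/11016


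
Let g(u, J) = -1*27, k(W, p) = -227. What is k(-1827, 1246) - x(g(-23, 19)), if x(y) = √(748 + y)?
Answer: -227 - √721 ≈ -253.85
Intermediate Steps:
g(u, J) = -27
k(-1827, 1246) - x(g(-23, 19)) = -227 - √(748 - 27) = -227 - √721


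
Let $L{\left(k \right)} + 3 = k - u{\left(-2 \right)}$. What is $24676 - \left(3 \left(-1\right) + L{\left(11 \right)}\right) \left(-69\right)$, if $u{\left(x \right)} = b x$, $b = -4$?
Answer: $24469$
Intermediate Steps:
$u{\left(x \right)} = - 4 x$
$L{\left(k \right)} = -11 + k$ ($L{\left(k \right)} = -3 + \left(k - \left(-4\right) \left(-2\right)\right) = -3 + \left(k - 8\right) = -3 + \left(-8 + k\right) = -11 + k$)
$24676 - \left(3 \left(-1\right) + L{\left(11 \right)}\right) \left(-69\right) = 24676 - \left(3 \left(-1\right) + \left(-11 + 11\right)\right) \left(-69\right) = 24676 - \left(-3 + 0\right) \left(-69\right) = 24676 - \left(-3\right) \left(-69\right) = 24676 - 207 = 24469$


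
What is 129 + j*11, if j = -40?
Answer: -311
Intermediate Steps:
129 + j*11 = 129 - 40*11 = 129 - 440 = -311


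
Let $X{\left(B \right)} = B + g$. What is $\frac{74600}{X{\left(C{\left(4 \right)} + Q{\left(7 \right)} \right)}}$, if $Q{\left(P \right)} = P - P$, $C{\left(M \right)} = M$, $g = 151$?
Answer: $\frac{14920}{31} \approx 481.29$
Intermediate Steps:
$Q{\left(P \right)} = 0$
$X{\left(B \right)} = 151 + B$ ($X{\left(B \right)} = B + 151 = 151 + B$)
$\frac{74600}{X{\left(C{\left(4 \right)} + Q{\left(7 \right)} \right)}} = \frac{74600}{151 + \left(4 + 0\right)} = \frac{74600}{151 + 4} = \frac{74600}{155} = 74600 \cdot \frac{1}{155} = \frac{14920}{31}$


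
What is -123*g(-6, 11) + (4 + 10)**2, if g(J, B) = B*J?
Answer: 8314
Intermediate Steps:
-123*g(-6, 11) + (4 + 10)**2 = -1353*(-6) + (4 + 10)**2 = -123*(-66) + 14**2 = 8118 + 196 = 8314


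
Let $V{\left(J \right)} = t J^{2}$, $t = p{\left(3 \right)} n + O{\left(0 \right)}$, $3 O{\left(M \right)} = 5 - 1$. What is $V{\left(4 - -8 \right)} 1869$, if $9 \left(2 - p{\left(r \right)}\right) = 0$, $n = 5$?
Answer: $3050208$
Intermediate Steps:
$p{\left(r \right)} = 2$ ($p{\left(r \right)} = 2 - 0 = 2 + 0 = 2$)
$O{\left(M \right)} = \frac{4}{3}$ ($O{\left(M \right)} = \frac{5 - 1}{3} = \frac{1}{3} \cdot 4 = \frac{4}{3}$)
$t = \frac{34}{3}$ ($t = 2 \cdot 5 + \frac{4}{3} = 10 + \frac{4}{3} = \frac{34}{3} \approx 11.333$)
$V{\left(J \right)} = \frac{34 J^{2}}{3}$
$V{\left(4 - -8 \right)} 1869 = \frac{34 \left(4 - -8\right)^{2}}{3} \cdot 1869 = \frac{34 \left(4 + 8\right)^{2}}{3} \cdot 1869 = \frac{34 \cdot 12^{2}}{3} \cdot 1869 = \frac{34}{3} \cdot 144 \cdot 1869 = 1632 \cdot 1869 = 3050208$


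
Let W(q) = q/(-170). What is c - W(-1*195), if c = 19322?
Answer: 656909/34 ≈ 19321.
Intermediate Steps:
W(q) = -q/170 (W(q) = q*(-1/170) = -q/170)
c - W(-1*195) = 19322 - (-1)*(-1*195)/170 = 19322 - (-1)*(-195)/170 = 19322 - 1*39/34 = 19322 - 39/34 = 656909/34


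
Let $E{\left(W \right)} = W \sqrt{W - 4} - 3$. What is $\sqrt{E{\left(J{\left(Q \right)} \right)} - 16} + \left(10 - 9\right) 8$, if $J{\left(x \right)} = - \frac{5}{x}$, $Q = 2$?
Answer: $8 + \frac{\sqrt{-76 - 5 i \sqrt{26}}}{2} \approx 8.7213 - 4.4182 i$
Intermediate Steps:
$E{\left(W \right)} = -3 + W \sqrt{-4 + W}$ ($E{\left(W \right)} = W \sqrt{-4 + W} - 3 = -3 + W \sqrt{-4 + W}$)
$\sqrt{E{\left(J{\left(Q \right)} \right)} - 16} + \left(10 - 9\right) 8 = \sqrt{\left(-3 + - \frac{5}{2} \sqrt{-4 - \frac{5}{2}}\right) - 16} + \left(10 - 9\right) 8 = \sqrt{\left(-3 + \left(-5\right) \frac{1}{2} \sqrt{-4 - \frac{5}{2}}\right) - 16} + 1 \cdot 8 = \sqrt{\left(-3 - \frac{5 \sqrt{-4 - \frac{5}{2}}}{2}\right) - 16} + 8 = \sqrt{\left(-3 - \frac{5 \sqrt{- \frac{13}{2}}}{2}\right) - 16} + 8 = \sqrt{\left(-3 - \frac{5 \frac{i \sqrt{26}}{2}}{2}\right) - 16} + 8 = \sqrt{\left(-3 - \frac{5 i \sqrt{26}}{4}\right) - 16} + 8 = \sqrt{-19 - \frac{5 i \sqrt{26}}{4}} + 8 = 8 + \sqrt{-19 - \frac{5 i \sqrt{26}}{4}}$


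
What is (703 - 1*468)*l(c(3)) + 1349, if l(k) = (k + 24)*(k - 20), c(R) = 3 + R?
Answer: -97351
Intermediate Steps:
l(k) = (-20 + k)*(24 + k) (l(k) = (24 + k)*(-20 + k) = (-20 + k)*(24 + k))
(703 - 1*468)*l(c(3)) + 1349 = (703 - 1*468)*(-480 + (3 + 3)² + 4*(3 + 3)) + 1349 = (703 - 468)*(-480 + 6² + 4*6) + 1349 = 235*(-480 + 36 + 24) + 1349 = 235*(-420) + 1349 = -98700 + 1349 = -97351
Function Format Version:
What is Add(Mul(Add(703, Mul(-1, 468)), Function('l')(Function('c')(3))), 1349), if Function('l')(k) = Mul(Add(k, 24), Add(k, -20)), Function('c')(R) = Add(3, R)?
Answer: -97351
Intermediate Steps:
Function('l')(k) = Mul(Add(-20, k), Add(24, k)) (Function('l')(k) = Mul(Add(24, k), Add(-20, k)) = Mul(Add(-20, k), Add(24, k)))
Add(Mul(Add(703, Mul(-1, 468)), Function('l')(Function('c')(3))), 1349) = Add(Mul(Add(703, Mul(-1, 468)), Add(-480, Pow(Add(3, 3), 2), Mul(4, Add(3, 3)))), 1349) = Add(Mul(Add(703, -468), Add(-480, Pow(6, 2), Mul(4, 6))), 1349) = Add(Mul(235, Add(-480, 36, 24)), 1349) = Add(Mul(235, -420), 1349) = Add(-98700, 1349) = -97351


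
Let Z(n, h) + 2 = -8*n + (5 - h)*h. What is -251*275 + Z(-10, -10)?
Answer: -69097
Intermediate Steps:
Z(n, h) = -2 - 8*n + h*(5 - h) (Z(n, h) = -2 + (-8*n + (5 - h)*h) = -2 + (-8*n + h*(5 - h)) = -2 - 8*n + h*(5 - h))
-251*275 + Z(-10, -10) = -251*275 + (-2 - 1*(-10)**2 - 8*(-10) + 5*(-10)) = -69025 + (-2 - 1*100 + 80 - 50) = -69025 + (-2 - 100 + 80 - 50) = -69025 - 72 = -69097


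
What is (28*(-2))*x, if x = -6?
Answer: 336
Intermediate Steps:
(28*(-2))*x = (28*(-2))*(-6) = -56*(-6) = 336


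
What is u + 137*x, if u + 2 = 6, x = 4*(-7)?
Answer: -3832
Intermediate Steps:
x = -28
u = 4 (u = -2 + 6 = 4)
u + 137*x = 4 + 137*(-28) = 4 - 3836 = -3832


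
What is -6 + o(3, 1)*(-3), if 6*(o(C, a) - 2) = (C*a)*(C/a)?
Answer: -33/2 ≈ -16.500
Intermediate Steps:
o(C, a) = 2 + C²/6 (o(C, a) = 2 + ((C*a)*(C/a))/6 = 2 + C²/6)
-6 + o(3, 1)*(-3) = -6 + (2 + (⅙)*3²)*(-3) = -6 + (2 + (⅙)*9)*(-3) = -6 + (2 + 3/2)*(-3) = -6 + (7/2)*(-3) = -6 - 21/2 = -33/2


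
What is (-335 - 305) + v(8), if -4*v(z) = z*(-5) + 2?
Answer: -1261/2 ≈ -630.50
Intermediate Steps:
v(z) = -½ + 5*z/4 (v(z) = -(z*(-5) + 2)/4 = -(-5*z + 2)/4 = -(2 - 5*z)/4 = -½ + 5*z/4)
(-335 - 305) + v(8) = (-335 - 305) + (-½ + (5/4)*8) = -640 + (-½ + 10) = -640 + 19/2 = -1261/2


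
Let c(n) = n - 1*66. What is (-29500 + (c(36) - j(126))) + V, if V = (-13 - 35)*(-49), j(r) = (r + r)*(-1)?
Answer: -26926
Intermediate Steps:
c(n) = -66 + n (c(n) = n - 66 = -66 + n)
j(r) = -2*r (j(r) = (2*r)*(-1) = -2*r)
V = 2352 (V = -48*(-49) = 2352)
(-29500 + (c(36) - j(126))) + V = (-29500 + ((-66 + 36) - (-2)*126)) + 2352 = (-29500 + (-30 - 1*(-252))) + 2352 = (-29500 + (-30 + 252)) + 2352 = (-29500 + 222) + 2352 = -29278 + 2352 = -26926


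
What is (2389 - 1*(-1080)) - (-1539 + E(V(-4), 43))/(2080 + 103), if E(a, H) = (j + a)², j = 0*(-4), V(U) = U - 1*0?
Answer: 7574350/2183 ≈ 3469.7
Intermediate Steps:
V(U) = U (V(U) = U + 0 = U)
j = 0
E(a, H) = a² (E(a, H) = (0 + a)² = a²)
(2389 - 1*(-1080)) - (-1539 + E(V(-4), 43))/(2080 + 103) = (2389 - 1*(-1080)) - (-1539 + (-4)²)/(2080 + 103) = (2389 + 1080) - (-1539 + 16)/2183 = 3469 - (-1523)/2183 = 3469 - 1*(-1523/2183) = 3469 + 1523/2183 = 7574350/2183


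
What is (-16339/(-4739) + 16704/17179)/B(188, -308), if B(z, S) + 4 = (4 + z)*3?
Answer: 359847937/46567252732 ≈ 0.0077275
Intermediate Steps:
B(z, S) = 8 + 3*z (B(z, S) = -4 + (4 + z)*3 = -4 + (12 + 3*z) = 8 + 3*z)
(-16339/(-4739) + 16704/17179)/B(188, -308) = (-16339/(-4739) + 16704/17179)/(8 + 3*188) = (-16339*(-1/4739) + 16704*(1/17179))/(8 + 564) = (16339/4739 + 16704/17179)/572 = (359847937/81411281)*(1/572) = 359847937/46567252732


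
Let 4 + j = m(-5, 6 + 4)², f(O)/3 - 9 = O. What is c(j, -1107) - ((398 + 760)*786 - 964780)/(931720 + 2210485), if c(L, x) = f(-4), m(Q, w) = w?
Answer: 47187667/3142205 ≈ 15.017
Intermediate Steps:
f(O) = 27 + 3*O
j = 96 (j = -4 + (6 + 4)² = -4 + 10² = -4 + 100 = 96)
c(L, x) = 15 (c(L, x) = 27 + 3*(-4) = 27 - 12 = 15)
c(j, -1107) - ((398 + 760)*786 - 964780)/(931720 + 2210485) = 15 - ((398 + 760)*786 - 964780)/(931720 + 2210485) = 15 - (1158*786 - 964780)/3142205 = 15 - (910188 - 964780)/3142205 = 15 - (-54592)/3142205 = 15 - 1*(-54592/3142205) = 15 + 54592/3142205 = 47187667/3142205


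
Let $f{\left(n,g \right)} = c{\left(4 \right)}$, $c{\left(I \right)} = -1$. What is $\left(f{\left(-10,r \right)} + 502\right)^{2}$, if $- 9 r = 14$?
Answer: $251001$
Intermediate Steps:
$r = - \frac{14}{9}$ ($r = \left(- \frac{1}{9}\right) 14 = - \frac{14}{9} \approx -1.5556$)
$f{\left(n,g \right)} = -1$
$\left(f{\left(-10,r \right)} + 502\right)^{2} = \left(-1 + 502\right)^{2} = 501^{2} = 251001$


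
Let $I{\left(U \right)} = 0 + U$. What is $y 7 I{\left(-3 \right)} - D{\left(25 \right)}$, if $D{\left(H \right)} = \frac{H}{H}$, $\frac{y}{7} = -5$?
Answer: $734$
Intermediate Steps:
$y = -35$ ($y = 7 \left(-5\right) = -35$)
$I{\left(U \right)} = U$
$D{\left(H \right)} = 1$
$y 7 I{\left(-3 \right)} - D{\left(25 \right)} = \left(-35\right) 7 \left(-3\right) - 1 = \left(-245\right) \left(-3\right) - 1 = 735 - 1 = 734$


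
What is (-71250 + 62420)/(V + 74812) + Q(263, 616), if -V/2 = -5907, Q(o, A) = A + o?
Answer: 38067712/43313 ≈ 878.90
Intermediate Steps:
V = 11814 (V = -2*(-5907) = 11814)
(-71250 + 62420)/(V + 74812) + Q(263, 616) = (-71250 + 62420)/(11814 + 74812) + (616 + 263) = -8830/86626 + 879 = -8830*1/86626 + 879 = -4415/43313 + 879 = 38067712/43313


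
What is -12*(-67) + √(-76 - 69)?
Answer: 804 + I*√145 ≈ 804.0 + 12.042*I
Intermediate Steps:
-12*(-67) + √(-76 - 69) = 804 + √(-145) = 804 + I*√145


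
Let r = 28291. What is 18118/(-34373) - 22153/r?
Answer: -1274041407/972446543 ≈ -1.3101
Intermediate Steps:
18118/(-34373) - 22153/r = 18118/(-34373) - 22153/28291 = 18118*(-1/34373) - 22153*1/28291 = -18118/34373 - 22153/28291 = -1274041407/972446543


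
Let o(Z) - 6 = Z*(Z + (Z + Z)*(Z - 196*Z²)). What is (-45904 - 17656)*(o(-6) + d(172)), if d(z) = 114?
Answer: 32308056480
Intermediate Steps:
o(Z) = 6 + Z*(Z + 2*Z*(Z - 196*Z²)) (o(Z) = 6 + Z*(Z + (Z + Z)*(Z - 196*Z²)) = 6 + Z*(Z + (2*Z)*(Z - 196*Z²)) = 6 + Z*(Z + 2*Z*(Z - 196*Z²)))
(-45904 - 17656)*(o(-6) + d(172)) = (-45904 - 17656)*((6 + (-6)² - 392*(-6)⁴ + 2*(-6)³) + 114) = -63560*((6 + 36 - 392*1296 + 2*(-216)) + 114) = -63560*((6 + 36 - 508032 - 432) + 114) = -63560*(-508422 + 114) = -63560*(-508308) = 32308056480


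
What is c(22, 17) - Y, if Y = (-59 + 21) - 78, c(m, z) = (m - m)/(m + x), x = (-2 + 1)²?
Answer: 116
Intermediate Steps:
x = 1 (x = (-1)² = 1)
c(m, z) = 0 (c(m, z) = (m - m)/(m + 1) = 0/(1 + m) = 0)
Y = -116 (Y = -38 - 78 = -116)
c(22, 17) - Y = 0 - 1*(-116) = 0 + 116 = 116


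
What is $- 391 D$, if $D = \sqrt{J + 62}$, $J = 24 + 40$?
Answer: $- 1173 \sqrt{14} \approx -4389.0$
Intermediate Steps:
$J = 64$
$D = 3 \sqrt{14}$ ($D = \sqrt{64 + 62} = \sqrt{126} = 3 \sqrt{14} \approx 11.225$)
$- 391 D = - 391 \cdot 3 \sqrt{14} = - 1173 \sqrt{14}$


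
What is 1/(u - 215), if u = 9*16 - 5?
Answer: -1/76 ≈ -0.013158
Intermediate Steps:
u = 139 (u = 144 - 5 = 139)
1/(u - 215) = 1/(139 - 215) = 1/(-76) = -1/76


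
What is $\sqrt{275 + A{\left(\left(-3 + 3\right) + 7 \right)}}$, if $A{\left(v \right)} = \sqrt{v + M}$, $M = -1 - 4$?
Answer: $\sqrt{275 + \sqrt{2}} \approx 16.626$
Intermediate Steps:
$M = -5$
$A{\left(v \right)} = \sqrt{-5 + v}$ ($A{\left(v \right)} = \sqrt{v - 5} = \sqrt{-5 + v}$)
$\sqrt{275 + A{\left(\left(-3 + 3\right) + 7 \right)}} = \sqrt{275 + \sqrt{-5 + \left(\left(-3 + 3\right) + 7\right)}} = \sqrt{275 + \sqrt{-5 + \left(0 + 7\right)}} = \sqrt{275 + \sqrt{-5 + 7}} = \sqrt{275 + \sqrt{2}}$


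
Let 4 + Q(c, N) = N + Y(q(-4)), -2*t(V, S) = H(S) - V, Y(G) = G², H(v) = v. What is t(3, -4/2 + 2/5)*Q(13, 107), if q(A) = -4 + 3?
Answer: 1196/5 ≈ 239.20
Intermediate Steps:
q(A) = -1
t(V, S) = V/2 - S/2 (t(V, S) = -(S - V)/2 = V/2 - S/2)
Q(c, N) = -3 + N (Q(c, N) = -4 + (N + (-1)²) = -4 + (N + 1) = -4 + (1 + N) = -3 + N)
t(3, -4/2 + 2/5)*Q(13, 107) = ((½)*3 - (-4/2 + 2/5)/2)*(-3 + 107) = (3/2 - (-4*½ + 2*(⅕))/2)*104 = (3/2 - (-2 + ⅖)/2)*104 = (3/2 - ½*(-8/5))*104 = (3/2 + ⅘)*104 = (23/10)*104 = 1196/5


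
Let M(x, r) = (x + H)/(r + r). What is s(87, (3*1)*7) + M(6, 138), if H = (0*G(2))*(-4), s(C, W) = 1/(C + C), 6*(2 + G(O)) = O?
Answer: 55/2001 ≈ 0.027486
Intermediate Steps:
G(O) = -2 + O/6
s(C, W) = 1/(2*C)
H = 0 (H = (0*(-2 + (⅙)*2))*(-4) = (0*(-2 + ⅓))*(-4) = (0*(-5/3))*(-4) = 0*(-4) = 0)
M(x, r) = x/(2*r) (M(x, r) = (x + 0)/(r + r) = x/((2*r)) = x*(1/(2*r)) = x/(2*r))
s(87, (3*1)*7) + M(6, 138) = (½)/87 + (½)*6/138 = (½)*(1/87) + (½)*6*(1/138) = 1/174 + 1/46 = 55/2001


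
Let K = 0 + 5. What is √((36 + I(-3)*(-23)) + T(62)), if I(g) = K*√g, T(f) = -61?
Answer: √(-25 - 115*I*√3) ≈ 9.3741 - 10.624*I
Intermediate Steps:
K = 5
I(g) = 5*√g
√((36 + I(-3)*(-23)) + T(62)) = √((36 + (5*√(-3))*(-23)) - 61) = √((36 + (5*(I*√3))*(-23)) - 61) = √((36 + (5*I*√3)*(-23)) - 61) = √((36 - 115*I*√3) - 61) = √(-25 - 115*I*√3)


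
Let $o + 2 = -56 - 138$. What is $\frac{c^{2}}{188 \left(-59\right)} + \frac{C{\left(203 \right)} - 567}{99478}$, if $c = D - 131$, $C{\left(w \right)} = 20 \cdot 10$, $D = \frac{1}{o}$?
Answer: $- \frac{32871528211043}{21194298819008} \approx -1.551$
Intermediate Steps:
$o = -196$ ($o = -2 - 194 = -196$)
$D = - \frac{1}{196}$ ($D = \frac{1}{-196} = - \frac{1}{196} \approx -0.005102$)
$C{\left(w \right)} = 200$
$c = - \frac{25677}{196}$ ($c = - \frac{1}{196} - 131 = - \frac{25677}{196} \approx -131.01$)
$\frac{c^{2}}{188 \left(-59\right)} + \frac{C{\left(203 \right)} - 567}{99478} = \frac{\left(- \frac{25677}{196}\right)^{2}}{188 \left(-59\right)} + \frac{200 - 567}{99478} = \frac{659308329}{38416 \left(-11092\right)} - \frac{367}{99478} = \frac{659308329}{38416} \left(- \frac{1}{11092}\right) - \frac{367}{99478} = - \frac{659308329}{426110272} - \frac{367}{99478} = - \frac{32871528211043}{21194298819008}$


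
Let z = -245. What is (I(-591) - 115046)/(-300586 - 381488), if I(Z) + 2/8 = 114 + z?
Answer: 460709/2728296 ≈ 0.16886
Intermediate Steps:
I(Z) = -525/4 (I(Z) = -¼ + (114 - 245) = -¼ - 131 = -525/4)
(I(-591) - 115046)/(-300586 - 381488) = (-525/4 - 115046)/(-300586 - 381488) = -460709/4/(-682074) = -460709/4*(-1/682074) = 460709/2728296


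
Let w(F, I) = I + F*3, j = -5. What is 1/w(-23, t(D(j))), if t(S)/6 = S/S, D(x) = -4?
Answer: -1/63 ≈ -0.015873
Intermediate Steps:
t(S) = 6 (t(S) = 6*(S/S) = 6*1 = 6)
w(F, I) = I + 3*F
1/w(-23, t(D(j))) = 1/(6 + 3*(-23)) = 1/(6 - 69) = 1/(-63) = -1/63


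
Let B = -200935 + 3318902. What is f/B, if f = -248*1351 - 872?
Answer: -335920/3117967 ≈ -0.10774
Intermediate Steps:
B = 3117967
f = -335920 (f = -335048 - 872 = -335920)
f/B = -335920/3117967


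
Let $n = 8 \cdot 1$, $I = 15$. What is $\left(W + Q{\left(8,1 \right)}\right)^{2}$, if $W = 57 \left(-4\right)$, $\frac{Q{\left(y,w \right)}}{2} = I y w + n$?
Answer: $784$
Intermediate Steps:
$n = 8$
$Q{\left(y,w \right)} = 16 + 30 w y$ ($Q{\left(y,w \right)} = 2 \left(15 y w + 8\right) = 2 \left(15 w y + 8\right) = 2 \left(8 + 15 w y\right) = 16 + 30 w y$)
$W = -228$
$\left(W + Q{\left(8,1 \right)}\right)^{2} = \left(-228 + \left(16 + 30 \cdot 1 \cdot 8\right)\right)^{2} = \left(-228 + \left(16 + 240\right)\right)^{2} = \left(-228 + 256\right)^{2} = 28^{2} = 784$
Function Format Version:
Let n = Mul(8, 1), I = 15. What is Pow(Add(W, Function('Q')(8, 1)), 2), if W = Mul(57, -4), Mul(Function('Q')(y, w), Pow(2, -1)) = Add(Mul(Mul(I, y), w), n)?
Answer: 784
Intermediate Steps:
n = 8
Function('Q')(y, w) = Add(16, Mul(30, w, y)) (Function('Q')(y, w) = Mul(2, Add(Mul(Mul(15, y), w), 8)) = Mul(2, Add(Mul(15, w, y), 8)) = Mul(2, Add(8, Mul(15, w, y))) = Add(16, Mul(30, w, y)))
W = -228
Pow(Add(W, Function('Q')(8, 1)), 2) = Pow(Add(-228, Add(16, Mul(30, 1, 8))), 2) = Pow(Add(-228, Add(16, 240)), 2) = Pow(Add(-228, 256), 2) = Pow(28, 2) = 784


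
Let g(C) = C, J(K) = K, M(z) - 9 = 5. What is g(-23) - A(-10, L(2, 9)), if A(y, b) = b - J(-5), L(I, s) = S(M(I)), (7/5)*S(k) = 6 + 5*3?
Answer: -43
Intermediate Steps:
M(z) = 14 (M(z) = 9 + 5 = 14)
S(k) = 15 (S(k) = 5*(6 + 5*3)/7 = 5*(6 + 15)/7 = (5/7)*21 = 15)
L(I, s) = 15
A(y, b) = 5 + b (A(y, b) = b - 1*(-5) = b + 5 = 5 + b)
g(-23) - A(-10, L(2, 9)) = -23 - (5 + 15) = -23 - 1*20 = -23 - 20 = -43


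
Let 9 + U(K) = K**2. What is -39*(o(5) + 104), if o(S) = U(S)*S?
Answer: -7176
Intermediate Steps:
U(K) = -9 + K**2
o(S) = S*(-9 + S**2) (o(S) = (-9 + S**2)*S = S*(-9 + S**2))
-39*(o(5) + 104) = -39*(5*(-9 + 5**2) + 104) = -39*(5*(-9 + 25) + 104) = -39*(5*16 + 104) = -39*(80 + 104) = -39*184 = -7176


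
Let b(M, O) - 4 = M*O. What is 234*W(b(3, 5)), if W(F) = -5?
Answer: -1170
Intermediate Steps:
b(M, O) = 4 + M*O
234*W(b(3, 5)) = 234*(-5) = -1170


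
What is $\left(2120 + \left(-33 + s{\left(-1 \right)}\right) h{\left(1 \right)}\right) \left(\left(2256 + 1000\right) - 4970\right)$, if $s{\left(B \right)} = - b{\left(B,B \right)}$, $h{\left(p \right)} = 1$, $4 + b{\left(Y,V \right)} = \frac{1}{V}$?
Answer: $-3585688$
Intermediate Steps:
$b{\left(Y,V \right)} = -4 + \frac{1}{V}$
$s{\left(B \right)} = 4 - \frac{1}{B}$ ($s{\left(B \right)} = - (-4 + \frac{1}{B}) = 4 - \frac{1}{B}$)
$\left(2120 + \left(-33 + s{\left(-1 \right)}\right) h{\left(1 \right)}\right) \left(\left(2256 + 1000\right) - 4970\right) = \left(2120 + \left(-33 + \left(4 - \frac{1}{-1}\right)\right) 1\right) \left(\left(2256 + 1000\right) - 4970\right) = \left(2120 + \left(-33 + \left(4 - -1\right)\right) 1\right) \left(3256 - 4970\right) = \left(2120 + \left(-33 + \left(4 + 1\right)\right) 1\right) \left(-1714\right) = \left(2120 + \left(-33 + 5\right) 1\right) \left(-1714\right) = \left(2120 - 28\right) \left(-1714\right) = 2092 \left(-1714\right) = -3585688$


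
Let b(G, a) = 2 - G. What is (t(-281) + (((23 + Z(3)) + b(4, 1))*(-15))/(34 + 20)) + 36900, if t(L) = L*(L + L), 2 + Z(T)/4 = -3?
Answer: 3506791/18 ≈ 1.9482e+5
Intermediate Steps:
Z(T) = -20 (Z(T) = -8 + 4*(-3) = -8 - 12 = -20)
t(L) = 2*L² (t(L) = L*(2*L) = 2*L²)
(t(-281) + (((23 + Z(3)) + b(4, 1))*(-15))/(34 + 20)) + 36900 = (2*(-281)² + (((23 - 20) + (2 - 1*4))*(-15))/(34 + 20)) + 36900 = (2*78961 + ((3 + (2 - 4))*(-15))/54) + 36900 = (157922 + ((3 - 2)*(-15))*(1/54)) + 36900 = (157922 + (1*(-15))*(1/54)) + 36900 = (157922 - 15*1/54) + 36900 = (157922 - 5/18) + 36900 = 2842591/18 + 36900 = 3506791/18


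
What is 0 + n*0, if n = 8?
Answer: 0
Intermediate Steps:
0 + n*0 = 0 + 8*0 = 0 + 0 = 0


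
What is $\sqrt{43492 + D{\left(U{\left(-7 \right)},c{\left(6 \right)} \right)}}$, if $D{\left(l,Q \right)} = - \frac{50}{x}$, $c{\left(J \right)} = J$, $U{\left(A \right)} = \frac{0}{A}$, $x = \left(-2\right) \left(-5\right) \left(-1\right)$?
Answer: $9 \sqrt{537} \approx 208.56$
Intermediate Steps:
$x = -10$ ($x = 10 \left(-1\right) = -10$)
$U{\left(A \right)} = 0$
$D{\left(l,Q \right)} = 5$ ($D{\left(l,Q \right)} = - \frac{50}{-10} = \left(-50\right) \left(- \frac{1}{10}\right) = 5$)
$\sqrt{43492 + D{\left(U{\left(-7 \right)},c{\left(6 \right)} \right)}} = \sqrt{43492 + 5} = \sqrt{43497} = 9 \sqrt{537}$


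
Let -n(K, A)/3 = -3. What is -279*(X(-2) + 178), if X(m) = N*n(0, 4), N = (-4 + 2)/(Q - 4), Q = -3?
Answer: -352656/7 ≈ -50379.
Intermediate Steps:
n(K, A) = 9 (n(K, A) = -3*(-3) = 9)
N = 2/7 (N = (-4 + 2)/(-3 - 4) = -2/(-7) = -2*(-1/7) = 2/7 ≈ 0.28571)
X(m) = 18/7 (X(m) = (2/7)*9 = 18/7)
-279*(X(-2) + 178) = -279*(18/7 + 178) = -279*1264/7 = -352656/7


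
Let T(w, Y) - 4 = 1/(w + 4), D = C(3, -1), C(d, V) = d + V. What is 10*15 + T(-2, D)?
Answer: 309/2 ≈ 154.50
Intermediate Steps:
C(d, V) = V + d
D = 2 (D = -1 + 3 = 2)
T(w, Y) = 4 + 1/(4 + w) (T(w, Y) = 4 + 1/(w + 4) = 4 + 1/(4 + w))
10*15 + T(-2, D) = 10*15 + (17 + 4*(-2))/(4 - 2) = 150 + (17 - 8)/2 = 150 + (1/2)*9 = 150 + 9/2 = 309/2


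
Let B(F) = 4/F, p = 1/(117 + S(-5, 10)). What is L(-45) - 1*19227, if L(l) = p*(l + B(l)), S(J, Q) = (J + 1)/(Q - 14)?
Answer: -102097399/5310 ≈ -19227.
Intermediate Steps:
S(J, Q) = (1 + J)/(-14 + Q)
p = 1/118 (p = 1/(117 + (1 - 5)/(-14 + 10)) = 1/(117 - 4/(-4)) = 1/(117 - ¼*(-4)) = 1/(117 + 1) = 1/118 ≈ 0.0084746)
L(l) = l/118 + 2/(59*l) (L(l) = (l + 4/l)/118 = l/118 + 2/(59*l))
L(-45) - 1*19227 = (1/118)*(4 + (-45)²)/(-45) - 1*19227 = (1/118)*(-1/45)*(4 + 2025) - 19227 = (1/118)*(-1/45)*2029 - 19227 = -2029/5310 - 19227 = -102097399/5310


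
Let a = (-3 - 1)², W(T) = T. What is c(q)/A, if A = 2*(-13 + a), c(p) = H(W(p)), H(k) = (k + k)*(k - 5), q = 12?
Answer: 28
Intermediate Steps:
H(k) = 2*k*(-5 + k) (H(k) = (2*k)*(-5 + k) = 2*k*(-5 + k))
a = 16 (a = (-4)² = 16)
c(p) = 2*p*(-5 + p)
A = 6 (A = 2*(-13 + 16) = 2*3 = 6)
c(q)/A = (2*12*(-5 + 12))/6 = (2*12*7)*(⅙) = 168*(⅙) = 28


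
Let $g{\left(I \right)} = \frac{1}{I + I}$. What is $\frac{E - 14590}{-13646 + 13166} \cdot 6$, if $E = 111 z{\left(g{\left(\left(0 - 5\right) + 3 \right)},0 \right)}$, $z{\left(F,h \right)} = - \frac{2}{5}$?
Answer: $\frac{18293}{100} \approx 182.93$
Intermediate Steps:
$g{\left(I \right)} = \frac{1}{2 I}$
$z{\left(F,h \right)} = - \frac{2}{5}$ ($z{\left(F,h \right)} = \left(-2\right) \frac{1}{5} = - \frac{2}{5}$)
$E = - \frac{222}{5}$ ($E = 111 \left(- \frac{2}{5}\right) = - \frac{222}{5} \approx -44.4$)
$\frac{E - 14590}{-13646 + 13166} \cdot 6 = \frac{- \frac{222}{5} - 14590}{-13646 + 13166} \cdot 6 = - \frac{73172}{5 \left(-480\right)} 6 = \left(- \frac{73172}{5}\right) \left(- \frac{1}{480}\right) 6 = \frac{18293}{600} \cdot 6 = \frac{18293}{100}$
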